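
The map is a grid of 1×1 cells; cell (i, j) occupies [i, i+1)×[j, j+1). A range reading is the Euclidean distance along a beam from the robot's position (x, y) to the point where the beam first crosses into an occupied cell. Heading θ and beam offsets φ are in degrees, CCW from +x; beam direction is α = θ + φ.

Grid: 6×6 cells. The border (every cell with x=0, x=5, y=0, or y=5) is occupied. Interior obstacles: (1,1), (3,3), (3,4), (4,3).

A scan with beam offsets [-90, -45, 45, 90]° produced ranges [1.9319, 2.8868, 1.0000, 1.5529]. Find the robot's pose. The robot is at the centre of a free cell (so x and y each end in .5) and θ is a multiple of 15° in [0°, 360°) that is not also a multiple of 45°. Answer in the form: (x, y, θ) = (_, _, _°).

Enumerate (i+0.5, j+0.5, θ) over the 12 free cells and 16 admissible headings. For each, cast all 4 beams and compare to the given ranges.
  (1.5, 4.5, 210°): beam 1 = 0.5774 ≠ 1.9319 ✗
  (2.5, 4.5, 75°): beam 1 = 0.5176 ≠ 1.9319 ✗
  (1.5, 4.5, 75°): beam 1 = 1.5529 ≠ 1.9319 ✗
  …
  (2.5, 2.5, 165°): r_1=1.9319, r_2=2.8868, r_3=1.0000, r_4=1.5529 — all match ✓
No second candidate reproduces the full scan.

(x, y, θ) = (2.5, 2.5, 165°)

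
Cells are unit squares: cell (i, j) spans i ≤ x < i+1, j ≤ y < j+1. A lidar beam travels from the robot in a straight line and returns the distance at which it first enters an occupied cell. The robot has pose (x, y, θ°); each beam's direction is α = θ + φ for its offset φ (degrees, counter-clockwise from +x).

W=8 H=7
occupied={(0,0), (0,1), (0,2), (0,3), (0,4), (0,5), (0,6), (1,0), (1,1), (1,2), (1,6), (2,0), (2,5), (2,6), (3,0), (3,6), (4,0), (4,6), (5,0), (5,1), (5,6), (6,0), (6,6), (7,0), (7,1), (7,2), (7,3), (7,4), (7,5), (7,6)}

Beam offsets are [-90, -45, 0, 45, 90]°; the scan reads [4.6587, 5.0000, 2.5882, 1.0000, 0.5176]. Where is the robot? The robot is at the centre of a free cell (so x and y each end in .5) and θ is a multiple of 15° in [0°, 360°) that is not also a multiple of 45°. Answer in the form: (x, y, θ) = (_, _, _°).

(x, y, θ) = (4.5, 5.5, 345°)

The pose lattice has 26·16 = 416 candidates. Test each by forward raycasting.
  (2.5, 4.5, 120°): beam 1 = 3.0000 ≠ 4.6587 ✗
  (6.5, 2.5, 105°): beam 1 = 0.5176 ≠ 4.6587 ✗
  (6.5, 5.5, 240°): beam 1 = 1.0000 ≠ 4.6587 ✗
  …
  (4.5, 5.5, 345°): r_1=4.6587, r_2=5.0000, r_3=2.5882, r_4=1.0000, r_5=0.5176 — all match ✓
Unique over the lattice → pose = (4.5, 5.5, 345°).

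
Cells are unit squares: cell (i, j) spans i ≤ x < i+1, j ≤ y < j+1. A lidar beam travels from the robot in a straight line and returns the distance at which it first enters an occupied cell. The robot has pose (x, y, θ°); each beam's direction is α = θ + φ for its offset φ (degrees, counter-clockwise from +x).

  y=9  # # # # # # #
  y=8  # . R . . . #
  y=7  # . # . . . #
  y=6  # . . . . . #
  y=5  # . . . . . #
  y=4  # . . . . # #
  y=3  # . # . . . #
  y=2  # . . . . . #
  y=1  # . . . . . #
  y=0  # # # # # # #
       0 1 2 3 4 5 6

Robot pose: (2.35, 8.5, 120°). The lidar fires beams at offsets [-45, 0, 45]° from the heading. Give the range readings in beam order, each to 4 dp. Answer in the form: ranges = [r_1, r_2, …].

beam 1: φ=-45°, α=75°
  cosα=0.2588 sinα=0.9659 | (2,8) | tMaxX 2.5114 tMaxY 0.5176 | tΔX 3.8637 tΔY 1.0353
    t=0.5176 [y] (2,9) — stop
  → r_1 = 0.5176
beam 2: φ=0°, α=120°
  cosα=-0.5000 sinα=0.8660 | (2,8) | tMaxX 0.7000 tMaxY 0.5774 | tΔX 2.0000 tΔY 1.1547
    t=0.5774 [y] (2,9) — stop
  → r_2 = 0.5774
beam 3: φ=45°, α=165°
  cosα=-0.9659 sinα=0.2588 | (2,8) | tMaxX 0.3623 tMaxY 1.9319 | tΔX 1.0353 tΔY 3.8637
    t=0.3623 [x] (1,8)
    t=1.3976 [x] (0,8) — stop
  → r_3 = 1.3976

ranges = [0.5176, 0.5774, 1.3976]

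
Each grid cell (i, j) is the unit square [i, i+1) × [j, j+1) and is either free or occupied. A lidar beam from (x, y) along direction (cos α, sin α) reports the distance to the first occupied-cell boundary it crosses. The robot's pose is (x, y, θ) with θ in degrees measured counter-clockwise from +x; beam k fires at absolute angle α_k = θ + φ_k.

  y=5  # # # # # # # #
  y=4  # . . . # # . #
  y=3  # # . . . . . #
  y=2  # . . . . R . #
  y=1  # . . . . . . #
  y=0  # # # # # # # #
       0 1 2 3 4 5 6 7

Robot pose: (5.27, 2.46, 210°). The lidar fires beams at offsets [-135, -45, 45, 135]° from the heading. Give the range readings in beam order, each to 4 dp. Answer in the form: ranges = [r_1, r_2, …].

beam 1: φ=-135°, α=75°
  d=(0.2588,0.9659)  start (5,2)  tX=2.8205 tY=0.5590  stride 1/|dx|=3.8637 1/|dy|=1.0353
    cross y-line → (5,3), t=0.5590
    cross y-line → (5,4), t=1.5943 (wall)
  → r_1 = 1.5943
beam 2: φ=-45°, α=165°
  d=(-0.9659,0.2588)  start (5,2)  tX=0.2795 tY=2.0864  stride 1/|dx|=1.0353 1/|dy|=3.8637
    cross x-line → (4,2), t=0.2795
    cross x-line → (3,2), t=1.3148
    cross y-line → (3,3), t=2.0864
    cross x-line → (2,3), t=2.3501
    cross x-line → (1,3), t=3.3854 (wall)
  → r_2 = 3.3854
beam 3: φ=45°, α=255°
  d=(-0.2588,-0.9659)  start (5,2)  tX=1.0432 tY=0.4762  stride 1/|dx|=3.8637 1/|dy|=1.0353
    cross y-line → (5,1), t=0.4762
    cross x-line → (4,1), t=1.0432
    cross y-line → (4,0), t=1.5115 (wall)
  → r_3 = 1.5115
beam 4: φ=135°, α=345°
  d=(0.9659,-0.2588)  start (5,2)  tX=0.7558 tY=1.7773  stride 1/|dx|=1.0353 1/|dy|=3.8637
    cross x-line → (6,2), t=0.7558
    cross y-line → (6,1), t=1.7773
    cross x-line → (7,1), t=1.7910 (wall)
  → r_4 = 1.7910

ranges = [1.5943, 3.3854, 1.5115, 1.7910]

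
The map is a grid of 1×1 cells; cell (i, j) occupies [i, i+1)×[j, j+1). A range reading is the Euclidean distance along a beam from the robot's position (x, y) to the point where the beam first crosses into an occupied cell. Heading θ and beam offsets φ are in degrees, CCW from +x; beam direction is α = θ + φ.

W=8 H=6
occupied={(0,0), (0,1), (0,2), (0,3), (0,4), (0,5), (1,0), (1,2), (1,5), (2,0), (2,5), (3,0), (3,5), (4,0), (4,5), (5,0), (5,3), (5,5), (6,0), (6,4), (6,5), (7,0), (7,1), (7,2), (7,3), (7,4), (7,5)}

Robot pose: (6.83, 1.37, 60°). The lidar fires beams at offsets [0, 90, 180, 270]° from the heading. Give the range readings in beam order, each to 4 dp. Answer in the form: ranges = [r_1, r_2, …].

ranges = [0.3400, 6.7319, 0.4272, 0.1963]

beam 1: φ=0°, α=60°
  d=(0.5000,0.8660)  start (6,1)  tX=0.3400 tY=0.7275  stride 1/|dx|=2.0000 1/|dy|=1.1547
    cross x-line → (7,1), t=0.3400 (wall)
  → r_1 = 0.3400
beam 2: φ=90°, α=150°
  d=(-0.8660,0.5000)  start (6,1)  tX=0.9584 tY=1.2600  stride 1/|dx|=1.1547 1/|dy|=2.0000
    cross x-line → (5,1), t=0.9584
    cross y-line → (5,2), t=1.2600
    cross x-line → (4,2), t=2.1131
    cross y-line → (4,3), t=3.2600
    cross x-line → (3,3), t=3.2678
    cross x-line → (2,3), t=4.4225
    cross y-line → (2,4), t=5.2600
    cross x-line → (1,4), t=5.5772
    cross x-line → (0,4), t=6.7319 (wall)
  → r_2 = 6.7319
beam 3: φ=180°, α=240°
  d=(-0.5000,-0.8660)  start (6,1)  tX=1.6600 tY=0.4272  stride 1/|dx|=2.0000 1/|dy|=1.1547
    cross y-line → (6,0), t=0.4272 (wall)
  → r_3 = 0.4272
beam 4: φ=270°, α=330°
  d=(0.8660,-0.5000)  start (6,1)  tX=0.1963 tY=0.7400  stride 1/|dx|=1.1547 1/|dy|=2.0000
    cross x-line → (7,1), t=0.1963 (wall)
  → r_4 = 0.1963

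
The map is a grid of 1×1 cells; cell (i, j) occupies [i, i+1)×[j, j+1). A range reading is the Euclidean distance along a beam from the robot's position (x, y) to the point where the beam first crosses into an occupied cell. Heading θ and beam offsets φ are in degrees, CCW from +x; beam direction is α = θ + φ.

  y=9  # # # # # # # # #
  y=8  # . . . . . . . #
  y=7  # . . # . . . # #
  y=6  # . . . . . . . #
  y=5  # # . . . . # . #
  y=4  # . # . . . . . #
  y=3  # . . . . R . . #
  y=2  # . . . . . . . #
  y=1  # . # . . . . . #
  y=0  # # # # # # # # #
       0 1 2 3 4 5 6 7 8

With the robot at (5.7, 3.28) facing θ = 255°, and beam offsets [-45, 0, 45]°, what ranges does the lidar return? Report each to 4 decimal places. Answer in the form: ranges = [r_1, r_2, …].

ranges = [3.1177, 2.3604, 2.6327]

beam 1: φ=-45°, α=210°
  dir = (cos 210°, sin 210°) = (-0.8660, -0.5000); from cell (5,3)
  next x-line at t=0.8083, next y-line at t=0.5600; Δt_x=1.1547, Δt_y=2.0000
    y: enter (5,2) at t=0.5600
    x: enter (4,2) at t=0.8083
    x: enter (3,2) at t=1.9630
    y: enter (3,1) at t=2.5600
    x: enter (2,1) at t=3.1177 ← occupied
  → r_1 = 3.1177
beam 2: φ=0°, α=255°
  dir = (cos 255°, sin 255°) = (-0.2588, -0.9659); from cell (5,3)
  next x-line at t=2.7046, next y-line at t=0.2899; Δt_x=3.8637, Δt_y=1.0353
    y: enter (5,2) at t=0.2899
    y: enter (5,1) at t=1.3252
    y: enter (5,0) at t=2.3604 ← occupied
  → r_2 = 2.3604
beam 3: φ=45°, α=300°
  dir = (cos 300°, sin 300°) = (0.5000, -0.8660); from cell (5,3)
  next x-line at t=0.6000, next y-line at t=0.3233; Δt_x=2.0000, Δt_y=1.1547
    y: enter (5,2) at t=0.3233
    x: enter (6,2) at t=0.6000
    y: enter (6,1) at t=1.4780
    x: enter (7,1) at t=2.6000
    y: enter (7,0) at t=2.6327 ← occupied
  → r_3 = 2.6327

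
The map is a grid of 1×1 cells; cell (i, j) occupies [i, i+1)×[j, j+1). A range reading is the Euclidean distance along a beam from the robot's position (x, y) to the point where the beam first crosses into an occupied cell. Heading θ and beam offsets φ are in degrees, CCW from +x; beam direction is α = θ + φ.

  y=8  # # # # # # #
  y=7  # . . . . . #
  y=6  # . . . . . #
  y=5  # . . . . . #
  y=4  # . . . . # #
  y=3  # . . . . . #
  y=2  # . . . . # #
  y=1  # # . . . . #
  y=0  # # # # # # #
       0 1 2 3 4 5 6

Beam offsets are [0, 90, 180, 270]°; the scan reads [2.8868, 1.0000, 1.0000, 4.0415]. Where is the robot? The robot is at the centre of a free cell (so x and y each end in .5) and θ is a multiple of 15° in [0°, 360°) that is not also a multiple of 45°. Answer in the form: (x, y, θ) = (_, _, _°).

Candidates: 32 free-cell centres × 16 headings = 512 poses. Raycast each; keep the one whose scan matches to 4 dp.
  (4.5, 5.5, 195°): beam 1 = 3.6235 ≠ 2.8868 ✗
  (2.5, 1.5, 210°): beam 1 = 0.5774 ≠ 2.8868 ✗
  (1.5, 6.5, 120°): beam 1 = 1.0000 ≠ 2.8868 ✗
  (2.5, 2.5, 30°): beam 1 = 3.0000 ≠ 2.8868 ✗
  …
  (4.5, 3.5, 240°): r_1=2.8868, r_2=1.0000, r_3=1.0000, r_4=4.0415 — all match ✓
Only this pose fits every beam.

(x, y, θ) = (4.5, 3.5, 240°)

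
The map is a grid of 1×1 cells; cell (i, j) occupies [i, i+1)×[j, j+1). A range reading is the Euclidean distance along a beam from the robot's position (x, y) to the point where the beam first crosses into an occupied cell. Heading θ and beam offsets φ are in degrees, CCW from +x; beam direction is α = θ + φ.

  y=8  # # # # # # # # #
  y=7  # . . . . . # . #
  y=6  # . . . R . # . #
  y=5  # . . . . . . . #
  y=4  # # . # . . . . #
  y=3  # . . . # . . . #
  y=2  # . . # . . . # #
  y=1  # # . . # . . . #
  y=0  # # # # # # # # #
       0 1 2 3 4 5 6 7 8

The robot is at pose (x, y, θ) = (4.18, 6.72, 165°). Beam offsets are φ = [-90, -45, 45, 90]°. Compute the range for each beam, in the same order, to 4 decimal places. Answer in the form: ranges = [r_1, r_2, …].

beam 1: φ=-90°, α=75°
  cosα=0.2588 sinα=0.9659 | (4,6) | tMaxX 3.1682 tMaxY 0.2899 | tΔX 3.8637 tΔY 1.0353
    t=0.2899 [y] (4,7)
    t=1.3252 [y] (4,8) — stop
  → r_1 = 1.3252
beam 2: φ=-45°, α=120°
  cosα=-0.5000 sinα=0.8660 | (4,6) | tMaxX 0.3600 tMaxY 0.3233 | tΔX 2.0000 tΔY 1.1547
    t=0.3233 [y] (4,7)
    t=0.3600 [x] (3,7)
    t=1.4780 [y] (3,8) — stop
  → r_2 = 1.4780
beam 3: φ=45°, α=210°
  cosα=-0.8660 sinα=-0.5000 | (4,6) | tMaxX 0.2078 tMaxY 1.4400 | tΔX 1.1547 tΔY 2.0000
    t=0.2078 [x] (3,6)
    t=1.3625 [x] (2,6)
    t=1.4400 [y] (2,5)
    t=2.5172 [x] (1,5)
    t=3.4400 [y] (1,4) — stop
  → r_3 = 3.4400
beam 4: φ=90°, α=255°
  cosα=-0.2588 sinα=-0.9659 | (4,6) | tMaxX 0.6955 tMaxY 0.7454 | tΔX 3.8637 tΔY 1.0353
    t=0.6955 [x] (3,6)
    t=0.7454 [y] (3,5)
    t=1.7807 [y] (3,4) — stop
  → r_4 = 1.7807

ranges = [1.3252, 1.4780, 3.4400, 1.7807]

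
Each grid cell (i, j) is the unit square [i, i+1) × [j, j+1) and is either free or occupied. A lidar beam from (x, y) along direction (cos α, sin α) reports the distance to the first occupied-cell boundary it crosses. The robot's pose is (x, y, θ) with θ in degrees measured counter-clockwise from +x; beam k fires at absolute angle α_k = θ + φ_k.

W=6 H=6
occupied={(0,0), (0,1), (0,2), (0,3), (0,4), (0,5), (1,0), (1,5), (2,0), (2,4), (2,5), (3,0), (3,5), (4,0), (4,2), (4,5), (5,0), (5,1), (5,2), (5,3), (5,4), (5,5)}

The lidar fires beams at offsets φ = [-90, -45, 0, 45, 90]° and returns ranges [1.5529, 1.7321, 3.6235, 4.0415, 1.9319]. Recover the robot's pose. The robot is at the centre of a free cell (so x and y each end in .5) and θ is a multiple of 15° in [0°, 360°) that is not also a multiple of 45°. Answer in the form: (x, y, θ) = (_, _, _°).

(x, y, θ) = (1.5, 2.5, 345°)

Candidates: 14 free-cell centres × 16 headings = 224 poses. Raycast each; keep the one whose scan matches to 4 dp.
  (4.5, 1.5, 345°): beam 1 = 0.5176 ≠ 1.5529 ✗
  (4.5, 3.5, 75°): beam 1 = 0.5176 ≠ 1.5529 ✗
  (1.5, 3.5, 300°): beam 1 = 0.5774 ≠ 1.5529 ✗
  …
  (1.5, 2.5, 345°): r_1=1.5529, r_2=1.7321, r_3=3.6235, r_4=4.0415, r_5=1.9319 — all match ✓
Only this pose fits every beam.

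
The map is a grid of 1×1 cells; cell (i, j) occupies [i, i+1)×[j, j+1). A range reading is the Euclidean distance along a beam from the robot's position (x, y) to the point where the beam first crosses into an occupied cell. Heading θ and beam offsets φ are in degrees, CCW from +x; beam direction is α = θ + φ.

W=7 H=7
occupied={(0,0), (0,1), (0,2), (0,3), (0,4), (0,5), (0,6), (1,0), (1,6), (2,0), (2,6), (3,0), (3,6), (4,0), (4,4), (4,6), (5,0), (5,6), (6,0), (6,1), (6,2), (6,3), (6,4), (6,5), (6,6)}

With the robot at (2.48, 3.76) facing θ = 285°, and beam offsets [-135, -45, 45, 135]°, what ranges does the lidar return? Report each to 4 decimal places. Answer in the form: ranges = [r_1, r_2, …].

ranges = [1.7090, 2.9600, 4.0645, 2.5865]

beam 1: φ=-135°, α=150°
  d=(-0.8660,0.5000)  start (2,3)  tX=0.5543 tY=0.4800  stride 1/|dx|=1.1547 1/|dy|=2.0000
    cross y-line → (2,4), t=0.4800
    cross x-line → (1,4), t=0.5543
    cross x-line → (0,4), t=1.7090 (wall)
  → r_1 = 1.7090
beam 2: φ=-45°, α=240°
  d=(-0.5000,-0.8660)  start (2,3)  tX=0.9600 tY=0.8776  stride 1/|dx|=2.0000 1/|dy|=1.1547
    cross y-line → (2,2), t=0.8776
    cross x-line → (1,2), t=0.9600
    cross y-line → (1,1), t=2.0323
    cross x-line → (0,1), t=2.9600 (wall)
  → r_2 = 2.9600
beam 3: φ=45°, α=330°
  d=(0.8660,-0.5000)  start (2,3)  tX=0.6004 tY=1.5200  stride 1/|dx|=1.1547 1/|dy|=2.0000
    cross x-line → (3,3), t=0.6004
    cross y-line → (3,2), t=1.5200
    cross x-line → (4,2), t=1.7551
    cross x-line → (5,2), t=2.9098
    cross y-line → (5,1), t=3.5200
    cross x-line → (6,1), t=4.0645 (wall)
  → r_3 = 4.0645
beam 4: φ=135°, α=60°
  d=(0.5000,0.8660)  start (2,3)  tX=1.0400 tY=0.2771  stride 1/|dx|=2.0000 1/|dy|=1.1547
    cross y-line → (2,4), t=0.2771
    cross x-line → (3,4), t=1.0400
    cross y-line → (3,5), t=1.4318
    cross y-line → (3,6), t=2.5865 (wall)
  → r_4 = 2.5865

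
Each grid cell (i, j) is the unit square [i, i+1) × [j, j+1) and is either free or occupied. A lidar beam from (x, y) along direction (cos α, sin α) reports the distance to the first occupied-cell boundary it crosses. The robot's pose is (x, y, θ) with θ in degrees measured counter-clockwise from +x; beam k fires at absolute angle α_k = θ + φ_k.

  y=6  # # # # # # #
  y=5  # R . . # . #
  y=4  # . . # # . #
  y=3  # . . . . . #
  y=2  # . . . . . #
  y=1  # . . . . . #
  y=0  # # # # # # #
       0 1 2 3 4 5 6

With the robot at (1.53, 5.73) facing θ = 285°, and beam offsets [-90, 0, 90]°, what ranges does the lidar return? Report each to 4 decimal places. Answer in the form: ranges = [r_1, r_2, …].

beam 1: φ=-90°, α=195°
  direction (-0.9659, -0.2588); cell (1,5); t to first gridline: x 0.5487, y 2.8205 (then +1.0353 / +3.8637)
    (0,5) via x @ 0.5487  # hit
  → r_1 = 0.5487
beam 2: φ=0°, α=285°
  direction (0.2588, -0.9659); cell (1,5); t to first gridline: x 1.8159, y 0.7558 (then +3.8637 / +1.0353)
    (1,4) via y @ 0.7558
    (1,3) via y @ 1.7910
    (2,3) via x @ 1.8159
    (2,2) via y @ 2.8263
    (2,1) via y @ 3.8616
    (2,0) via y @ 4.8969  # hit
  → r_2 = 4.8969
beam 3: φ=90°, α=15°
  direction (0.9659, 0.2588); cell (1,5); t to first gridline: x 0.4866, y 1.0432 (then +1.0353 / +3.8637)
    (2,5) via x @ 0.4866
    (2,6) via y @ 1.0432  # hit
  → r_3 = 1.0432

ranges = [0.5487, 4.8969, 1.0432]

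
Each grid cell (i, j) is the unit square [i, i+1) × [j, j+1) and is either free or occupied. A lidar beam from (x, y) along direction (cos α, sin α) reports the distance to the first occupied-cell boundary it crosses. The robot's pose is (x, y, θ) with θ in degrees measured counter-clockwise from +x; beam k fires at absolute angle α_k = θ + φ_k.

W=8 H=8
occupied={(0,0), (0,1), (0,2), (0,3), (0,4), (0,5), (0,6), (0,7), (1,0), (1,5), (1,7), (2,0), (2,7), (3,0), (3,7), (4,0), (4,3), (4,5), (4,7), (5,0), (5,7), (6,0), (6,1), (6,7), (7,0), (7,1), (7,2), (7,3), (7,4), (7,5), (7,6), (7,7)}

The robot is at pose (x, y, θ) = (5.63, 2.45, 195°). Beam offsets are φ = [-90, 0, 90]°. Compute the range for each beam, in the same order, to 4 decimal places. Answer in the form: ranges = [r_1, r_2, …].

ranges = [2.6400, 4.7933, 1.4296]

beam 1: φ=-90°, α=105°
  cosα=-0.2588 sinα=0.9659 | (5,2) | tMaxX 2.4341 tMaxY 0.5694 | tΔX 3.8637 tΔY 1.0353
    t=0.5694 [y] (5,3)
    t=1.6047 [y] (5,4)
    t=2.4341 [x] (4,4)
    t=2.6400 [y] (4,5) — stop
  → r_1 = 2.6400
beam 2: φ=0°, α=195°
  cosα=-0.9659 sinα=-0.2588 | (5,2) | tMaxX 0.6522 tMaxY 1.7387 | tΔX 1.0353 tΔY 3.8637
    t=0.6522 [x] (4,2)
    t=1.6875 [x] (3,2)
    t=1.7387 [y] (3,1)
    t=2.7228 [x] (2,1)
    t=3.7581 [x] (1,1)
    t=4.7933 [x] (0,1) — stop
  → r_2 = 4.7933
beam 3: φ=90°, α=285°
  cosα=0.2588 sinα=-0.9659 | (5,2) | tMaxX 1.4296 tMaxY 0.4659 | tΔX 3.8637 tΔY 1.0353
    t=0.4659 [y] (5,1)
    t=1.4296 [x] (6,1) — stop
  → r_3 = 1.4296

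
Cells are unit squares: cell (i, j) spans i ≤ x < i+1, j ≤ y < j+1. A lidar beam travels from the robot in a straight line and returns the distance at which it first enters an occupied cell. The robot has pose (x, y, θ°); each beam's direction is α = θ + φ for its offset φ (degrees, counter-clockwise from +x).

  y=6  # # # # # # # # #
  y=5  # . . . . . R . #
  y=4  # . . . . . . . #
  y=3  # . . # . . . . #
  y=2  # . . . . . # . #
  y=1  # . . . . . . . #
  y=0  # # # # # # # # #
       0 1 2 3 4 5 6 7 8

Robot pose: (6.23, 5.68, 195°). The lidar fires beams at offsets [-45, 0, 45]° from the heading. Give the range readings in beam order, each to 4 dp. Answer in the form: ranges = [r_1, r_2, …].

beam 1: φ=-45°, α=150°
  direction (-0.8660, 0.5000); cell (6,5); t to first gridline: x 0.2656, y 0.6400 (then +1.1547 / +2.0000)
    (5,5) via x @ 0.2656
    (5,6) via y @ 0.6400  # hit
  → r_1 = 0.6400
beam 2: φ=0°, α=195°
  direction (-0.9659, -0.2588); cell (6,5); t to first gridline: x 0.2381, y 2.6273 (then +1.0353 / +3.8637)
    (5,5) via x @ 0.2381
    (4,5) via x @ 1.2734
    (3,5) via x @ 2.3087
    (3,4) via y @ 2.6273
    (2,4) via x @ 3.3439
    (1,4) via x @ 4.3792
    (0,4) via x @ 5.4145  # hit
  → r_2 = 5.4145
beam 3: φ=45°, α=240°
  direction (-0.5000, -0.8660); cell (6,5); t to first gridline: x 0.4600, y 0.7852 (then +2.0000 / +1.1547)
    (5,5) via x @ 0.4600
    (5,4) via y @ 0.7852
    (5,3) via y @ 1.9399
    (4,3) via x @ 2.4600
    (4,2) via y @ 3.0946
    (4,1) via y @ 4.2493
    (3,1) via x @ 4.4600
    (3,0) via y @ 5.4040  # hit
  → r_3 = 5.4040

ranges = [0.6400, 5.4145, 5.4040]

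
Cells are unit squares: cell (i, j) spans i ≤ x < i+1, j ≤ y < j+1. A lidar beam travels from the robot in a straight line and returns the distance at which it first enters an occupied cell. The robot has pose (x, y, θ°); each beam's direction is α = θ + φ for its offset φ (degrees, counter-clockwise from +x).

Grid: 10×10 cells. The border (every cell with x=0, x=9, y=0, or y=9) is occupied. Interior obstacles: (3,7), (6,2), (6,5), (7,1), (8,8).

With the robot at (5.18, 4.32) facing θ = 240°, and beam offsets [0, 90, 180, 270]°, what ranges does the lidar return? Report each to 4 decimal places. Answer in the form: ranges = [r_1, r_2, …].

ranges = [3.8336, 4.4110, 1.6400, 4.8266]

beam 1: φ=0°, α=240°
  direction (-0.5000, -0.8660); cell (5,4); t to first gridline: x 0.3600, y 0.3695 (then +2.0000 / +1.1547)
    (4,4) via x @ 0.3600
    (4,3) via y @ 0.3695
    (4,2) via y @ 1.5242
    (3,2) via x @ 2.3600
    (3,1) via y @ 2.6789
    (3,0) via y @ 3.8336  # hit
  → r_1 = 3.8336
beam 2: φ=90°, α=330°
  direction (0.8660, -0.5000); cell (5,4); t to first gridline: x 0.9469, y 0.6400 (then +1.1547 / +2.0000)
    (5,3) via y @ 0.6400
    (6,3) via x @ 0.9469
    (7,3) via x @ 2.1016
    (7,2) via y @ 2.6400
    (8,2) via x @ 3.2563
    (9,2) via x @ 4.4110  # hit
  → r_2 = 4.4110
beam 3: φ=180°, α=60°
  direction (0.5000, 0.8660); cell (5,4); t to first gridline: x 1.6400, y 0.7852 (then +2.0000 / +1.1547)
    (5,5) via y @ 0.7852
    (6,5) via x @ 1.6400  # hit
  → r_3 = 1.6400
beam 4: φ=270°, α=150°
  direction (-0.8660, 0.5000); cell (5,4); t to first gridline: x 0.2078, y 1.3600 (then +1.1547 / +2.0000)
    (4,4) via x @ 0.2078
    (4,5) via y @ 1.3600
    (3,5) via x @ 1.3625
    (2,5) via x @ 2.5172
    (2,6) via y @ 3.3600
    (1,6) via x @ 3.6719
    (0,6) via x @ 4.8266  # hit
  → r_4 = 4.8266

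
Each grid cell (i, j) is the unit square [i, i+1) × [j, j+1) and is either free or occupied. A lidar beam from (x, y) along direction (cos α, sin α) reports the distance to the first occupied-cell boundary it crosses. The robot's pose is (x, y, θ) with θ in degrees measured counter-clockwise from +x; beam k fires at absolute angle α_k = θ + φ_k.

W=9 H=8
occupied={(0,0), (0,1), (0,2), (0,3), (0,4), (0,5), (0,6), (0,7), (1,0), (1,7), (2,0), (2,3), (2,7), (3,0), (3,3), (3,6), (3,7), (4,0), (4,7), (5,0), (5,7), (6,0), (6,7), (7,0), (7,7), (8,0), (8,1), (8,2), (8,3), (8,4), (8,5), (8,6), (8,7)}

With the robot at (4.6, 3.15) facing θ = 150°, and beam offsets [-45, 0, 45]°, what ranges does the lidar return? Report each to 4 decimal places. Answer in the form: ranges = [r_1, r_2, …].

beam 1: φ=-45°, α=105°
  dir = (cos 105°, sin 105°) = (-0.2588, 0.9659); from cell (4,3)
  next x-line at t=2.3182, next y-line at t=0.8800; Δt_x=3.8637, Δt_y=1.0353
    y: enter (4,4) at t=0.8800
    y: enter (4,5) at t=1.9153
    x: enter (3,5) at t=2.3182
    y: enter (3,6) at t=2.9505 ← occupied
  → r_1 = 2.9505
beam 2: φ=0°, α=150°
  dir = (cos 150°, sin 150°) = (-0.8660, 0.5000); from cell (4,3)
  next x-line at t=0.6928, next y-line at t=1.7000; Δt_x=1.1547, Δt_y=2.0000
    x: enter (3,3) at t=0.6928 ← occupied
  → r_2 = 0.6928
beam 3: φ=45°, α=195°
  dir = (cos 195°, sin 195°) = (-0.9659, -0.2588); from cell (4,3)
  next x-line at t=0.6212, next y-line at t=0.5796; Δt_x=1.0353, Δt_y=3.8637
    y: enter (4,2) at t=0.5796
    x: enter (3,2) at t=0.6212
    x: enter (2,2) at t=1.6564
    x: enter (1,2) at t=2.6917
    x: enter (0,2) at t=3.7270 ← occupied
  → r_3 = 3.7270

ranges = [2.9505, 0.6928, 3.7270]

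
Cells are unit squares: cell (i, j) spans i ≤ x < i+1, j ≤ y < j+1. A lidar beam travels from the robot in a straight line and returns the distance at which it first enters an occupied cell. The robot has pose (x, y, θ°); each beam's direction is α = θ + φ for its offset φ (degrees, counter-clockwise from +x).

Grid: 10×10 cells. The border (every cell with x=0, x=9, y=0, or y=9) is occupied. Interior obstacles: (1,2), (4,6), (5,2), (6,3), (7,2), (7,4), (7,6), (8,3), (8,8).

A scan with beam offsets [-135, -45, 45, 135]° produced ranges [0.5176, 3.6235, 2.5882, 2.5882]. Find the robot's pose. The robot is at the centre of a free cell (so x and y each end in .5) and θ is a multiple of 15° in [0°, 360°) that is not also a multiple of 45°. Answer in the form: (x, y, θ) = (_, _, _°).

Candidates: 55 free-cell centres × 16 headings = 880 poses. Raycast each; keep the one whose scan matches to 4 dp.
  (3.5, 2.5, 240°): beam 1 = 6.7293 ≠ 0.5176 ✗
  (3.5, 8.5, 240°): beam 2 = 2.5882 ≠ 3.6235 ✗
  (3.5, 5.5, 255°): beam 1 = 4.0415 ≠ 0.5176 ✗
  …
  (4.5, 5.5, 240°): r_1=0.5176, r_2=3.6235, r_3=2.5882, r_4=2.5882 — all match ✓
Only this pose fits every beam.

(x, y, θ) = (4.5, 5.5, 240°)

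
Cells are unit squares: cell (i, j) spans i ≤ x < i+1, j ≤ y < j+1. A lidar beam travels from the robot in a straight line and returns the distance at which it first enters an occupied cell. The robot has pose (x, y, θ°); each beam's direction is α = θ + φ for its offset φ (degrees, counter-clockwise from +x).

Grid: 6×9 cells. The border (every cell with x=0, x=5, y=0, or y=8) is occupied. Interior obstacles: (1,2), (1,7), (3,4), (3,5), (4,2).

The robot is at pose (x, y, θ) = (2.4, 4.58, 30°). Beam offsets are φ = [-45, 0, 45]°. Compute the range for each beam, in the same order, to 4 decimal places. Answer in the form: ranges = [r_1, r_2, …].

ranges = [0.6212, 0.6928, 3.5406]

beam 1: φ=-45°, α=345°
  d=(0.9659,-0.2588)  start (2,4)  tX=0.6212 tY=2.2409  stride 1/|dx|=1.0353 1/|dy|=3.8637
    cross x-line → (3,4), t=0.6212 (wall)
  → r_1 = 0.6212
beam 2: φ=0°, α=30°
  d=(0.8660,0.5000)  start (2,4)  tX=0.6928 tY=0.8400  stride 1/|dx|=1.1547 1/|dy|=2.0000
    cross x-line → (3,4), t=0.6928 (wall)
  → r_2 = 0.6928
beam 3: φ=45°, α=75°
  d=(0.2588,0.9659)  start (2,4)  tX=2.3182 tY=0.4348  stride 1/|dx|=3.8637 1/|dy|=1.0353
    cross y-line → (2,5), t=0.4348
    cross y-line → (2,6), t=1.4701
    cross x-line → (3,6), t=2.3182
    cross y-line → (3,7), t=2.5054
    cross y-line → (3,8), t=3.5406 (wall)
  → r_3 = 3.5406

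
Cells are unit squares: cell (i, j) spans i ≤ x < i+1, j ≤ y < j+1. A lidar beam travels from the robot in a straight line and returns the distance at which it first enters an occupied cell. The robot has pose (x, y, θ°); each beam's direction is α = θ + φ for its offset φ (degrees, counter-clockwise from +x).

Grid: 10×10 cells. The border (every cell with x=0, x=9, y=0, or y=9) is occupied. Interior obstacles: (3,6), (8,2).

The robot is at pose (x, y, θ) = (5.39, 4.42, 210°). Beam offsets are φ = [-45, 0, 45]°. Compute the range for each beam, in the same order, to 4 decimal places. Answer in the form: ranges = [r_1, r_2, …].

ranges = [4.5449, 5.0691, 3.5406]

beam 1: φ=-45°, α=165°
  cosα=-0.9659 sinα=0.2588 | (5,4) | tMaxX 0.4038 tMaxY 2.2409 | tΔX 1.0353 tΔY 3.8637
    t=0.4038 [x] (4,4)
    t=1.4390 [x] (3,4)
    t=2.2409 [y] (3,5)
    t=2.4743 [x] (2,5)
    t=3.5096 [x] (1,5)
    t=4.5449 [x] (0,5) — stop
  → r_1 = 4.5449
beam 2: φ=0°, α=210°
  cosα=-0.8660 sinα=-0.5000 | (5,4) | tMaxX 0.4503 tMaxY 0.8400 | tΔX 1.1547 tΔY 2.0000
    t=0.4503 [x] (4,4)
    t=0.8400 [y] (4,3)
    t=1.6050 [x] (3,3)
    t=2.7597 [x] (2,3)
    t=2.8400 [y] (2,2)
    t=3.9144 [x] (1,2)
    t=4.8400 [y] (1,1)
    t=5.0691 [x] (0,1) — stop
  → r_2 = 5.0691
beam 3: φ=45°, α=255°
  cosα=-0.2588 sinα=-0.9659 | (5,4) | tMaxX 1.5068 tMaxY 0.4348 | tΔX 3.8637 tΔY 1.0353
    t=0.4348 [y] (5,3)
    t=1.4701 [y] (5,2)
    t=1.5068 [x] (4,2)
    t=2.5054 [y] (4,1)
    t=3.5406 [y] (4,0) — stop
  → r_3 = 3.5406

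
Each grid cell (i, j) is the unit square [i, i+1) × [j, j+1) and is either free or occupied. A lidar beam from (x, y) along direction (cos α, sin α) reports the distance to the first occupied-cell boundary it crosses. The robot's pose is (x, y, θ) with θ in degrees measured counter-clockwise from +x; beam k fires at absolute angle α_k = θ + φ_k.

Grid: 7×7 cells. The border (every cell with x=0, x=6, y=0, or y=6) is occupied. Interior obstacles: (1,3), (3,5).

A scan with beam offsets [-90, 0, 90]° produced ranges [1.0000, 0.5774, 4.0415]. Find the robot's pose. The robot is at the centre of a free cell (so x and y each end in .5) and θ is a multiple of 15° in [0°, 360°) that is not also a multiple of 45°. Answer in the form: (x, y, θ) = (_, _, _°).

(x, y, θ) = (2.5, 1.5, 300°)

Enumerate (i+0.5, j+0.5, θ) over the 23 free cells and 16 admissible headings. For each, cast all 3 beams and compare to the given ranges.
  (2.5, 1.5, 30°): beam 1 = 0.5774 ≠ 1.0000 ✗
  (4.5, 4.5, 75°): beam 1 = 1.5529 ≠ 1.0000 ✗
  (5.5, 5.5, 255°): beam 1 = 1.5529 ≠ 1.0000 ✗
  (3.5, 2.5, 165°): beam 1 = 3.6235 ≠ 1.0000 ✗
  …
  (2.5, 1.5, 300°): r_1=1.0000, r_2=0.5774, r_3=4.0415 — all match ✓
Only this pose fits every beam.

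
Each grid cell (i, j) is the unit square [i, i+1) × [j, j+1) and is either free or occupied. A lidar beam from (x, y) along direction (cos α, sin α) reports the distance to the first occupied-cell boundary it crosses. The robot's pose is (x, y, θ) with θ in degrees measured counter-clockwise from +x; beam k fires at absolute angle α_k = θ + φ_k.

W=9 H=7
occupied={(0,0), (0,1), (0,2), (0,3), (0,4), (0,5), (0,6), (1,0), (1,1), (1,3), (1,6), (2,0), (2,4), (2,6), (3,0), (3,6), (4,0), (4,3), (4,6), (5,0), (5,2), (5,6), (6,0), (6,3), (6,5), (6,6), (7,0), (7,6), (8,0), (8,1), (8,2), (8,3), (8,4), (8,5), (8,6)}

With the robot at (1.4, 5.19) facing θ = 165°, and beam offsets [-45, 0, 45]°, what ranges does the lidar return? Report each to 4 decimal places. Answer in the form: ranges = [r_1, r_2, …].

beam 1: φ=-45°, α=120°
  direction (-0.5000, 0.8660); cell (1,5); t to first gridline: x 0.8000, y 0.9353 (then +2.0000 / +1.1547)
    (0,5) via x @ 0.8000  # hit
  → r_1 = 0.8000
beam 2: φ=0°, α=165°
  direction (-0.9659, 0.2588); cell (1,5); t to first gridline: x 0.4141, y 3.1296 (then +1.0353 / +3.8637)
    (0,5) via x @ 0.4141  # hit
  → r_2 = 0.4141
beam 3: φ=45°, α=210°
  direction (-0.8660, -0.5000); cell (1,5); t to first gridline: x 0.4619, y 0.3800 (then +1.1547 / +2.0000)
    (1,4) via y @ 0.3800
    (0,4) via x @ 0.4619  # hit
  → r_3 = 0.4619

ranges = [0.8000, 0.4141, 0.4619]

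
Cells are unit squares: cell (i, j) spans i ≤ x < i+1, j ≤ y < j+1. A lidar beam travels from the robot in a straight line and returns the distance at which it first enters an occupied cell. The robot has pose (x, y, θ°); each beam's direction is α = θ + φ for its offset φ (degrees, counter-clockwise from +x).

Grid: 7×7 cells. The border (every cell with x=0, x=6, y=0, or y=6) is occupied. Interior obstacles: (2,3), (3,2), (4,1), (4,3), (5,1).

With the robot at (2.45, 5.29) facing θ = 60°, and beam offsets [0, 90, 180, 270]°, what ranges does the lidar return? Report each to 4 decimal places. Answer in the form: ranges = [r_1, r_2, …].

beam 1: φ=0°, α=60°
  direction (0.5000, 0.8660); cell (2,5); t to first gridline: x 1.1000, y 0.8198 (then +2.0000 / +1.1547)
    (2,6) via y @ 0.8198  # hit
  → r_1 = 0.8198
beam 2: φ=90°, α=150°
  direction (-0.8660, 0.5000); cell (2,5); t to first gridline: x 0.5196, y 1.4200 (then +1.1547 / +2.0000)
    (1,5) via x @ 0.5196
    (1,6) via y @ 1.4200  # hit
  → r_2 = 1.4200
beam 3: φ=180°, α=240°
  direction (-0.5000, -0.8660); cell (2,5); t to first gridline: x 0.9000, y 0.3349 (then +2.0000 / +1.1547)
    (2,4) via y @ 0.3349
    (1,4) via x @ 0.9000
    (1,3) via y @ 1.4896
    (1,2) via y @ 2.6443
    (0,2) via x @ 2.9000  # hit
  → r_3 = 2.9000
beam 4: φ=270°, α=330°
  direction (0.8660, -0.5000); cell (2,5); t to first gridline: x 0.6351, y 0.5800 (then +1.1547 / +2.0000)
    (2,4) via y @ 0.5800
    (3,4) via x @ 0.6351
    (4,4) via x @ 1.7898
    (4,3) via y @ 2.5800  # hit
  → r_4 = 2.5800

ranges = [0.8198, 1.4200, 2.9000, 2.5800]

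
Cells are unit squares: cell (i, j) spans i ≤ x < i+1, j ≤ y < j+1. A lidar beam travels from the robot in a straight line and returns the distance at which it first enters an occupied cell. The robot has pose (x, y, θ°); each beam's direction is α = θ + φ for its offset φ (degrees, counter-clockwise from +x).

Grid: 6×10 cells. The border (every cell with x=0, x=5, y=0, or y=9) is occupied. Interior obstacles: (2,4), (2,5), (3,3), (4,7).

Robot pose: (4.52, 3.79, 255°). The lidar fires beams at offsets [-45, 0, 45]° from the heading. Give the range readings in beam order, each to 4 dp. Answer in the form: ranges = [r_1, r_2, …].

beam 1: φ=-45°, α=210°
  direction (-0.8660, -0.5000); cell (4,3); t to first gridline: x 0.6004, y 1.5800 (then +1.1547 / +2.0000)
    (3,3) via x @ 0.6004  # hit
  → r_1 = 0.6004
beam 2: φ=0°, α=255°
  direction (-0.2588, -0.9659); cell (4,3); t to first gridline: x 2.0091, y 0.8179 (then +3.8637 / +1.0353)
    (4,2) via y @ 0.8179
    (4,1) via y @ 1.8531
    (3,1) via x @ 2.0091
    (3,0) via y @ 2.8884  # hit
  → r_2 = 2.8884
beam 3: φ=45°, α=300°
  direction (0.5000, -0.8660); cell (4,3); t to first gridline: x 0.9600, y 0.9122 (then +2.0000 / +1.1547)
    (4,2) via y @ 0.9122
    (5,2) via x @ 0.9600  # hit
  → r_3 = 0.9600

ranges = [0.6004, 2.8884, 0.9600]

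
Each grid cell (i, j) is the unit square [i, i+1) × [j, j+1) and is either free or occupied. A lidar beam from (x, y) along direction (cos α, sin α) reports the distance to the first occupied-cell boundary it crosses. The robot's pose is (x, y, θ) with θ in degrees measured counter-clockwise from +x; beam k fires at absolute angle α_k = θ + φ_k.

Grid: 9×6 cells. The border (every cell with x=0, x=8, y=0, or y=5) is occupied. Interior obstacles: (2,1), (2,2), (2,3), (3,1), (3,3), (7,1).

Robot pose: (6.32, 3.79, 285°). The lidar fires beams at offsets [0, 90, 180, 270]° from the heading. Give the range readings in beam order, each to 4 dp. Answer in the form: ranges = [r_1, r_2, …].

ranges = [2.6273, 1.7393, 1.2527, 2.4018]

beam 1: φ=0°, α=285°
  direction (0.2588, -0.9659); cell (6,3); t to first gridline: x 2.6273, y 0.8179 (then +3.8637 / +1.0353)
    (6,2) via y @ 0.8179
    (6,1) via y @ 1.8531
    (7,1) via x @ 2.6273  # hit
  → r_1 = 2.6273
beam 2: φ=90°, α=15°
  direction (0.9659, 0.2588); cell (6,3); t to first gridline: x 0.7040, y 0.8114 (then +1.0353 / +3.8637)
    (7,3) via x @ 0.7040
    (7,4) via y @ 0.8114
    (8,4) via x @ 1.7393  # hit
  → r_2 = 1.7393
beam 3: φ=180°, α=105°
  direction (-0.2588, 0.9659); cell (6,3); t to first gridline: x 1.2364, y 0.2174 (then +3.8637 / +1.0353)
    (6,4) via y @ 0.2174
    (5,4) via x @ 1.2364
    (5,5) via y @ 1.2527  # hit
  → r_3 = 1.2527
beam 4: φ=270°, α=195°
  direction (-0.9659, -0.2588); cell (6,3); t to first gridline: x 0.3313, y 3.0523 (then +1.0353 / +3.8637)
    (5,3) via x @ 0.3313
    (4,3) via x @ 1.3666
    (3,3) via x @ 2.4018  # hit
  → r_4 = 2.4018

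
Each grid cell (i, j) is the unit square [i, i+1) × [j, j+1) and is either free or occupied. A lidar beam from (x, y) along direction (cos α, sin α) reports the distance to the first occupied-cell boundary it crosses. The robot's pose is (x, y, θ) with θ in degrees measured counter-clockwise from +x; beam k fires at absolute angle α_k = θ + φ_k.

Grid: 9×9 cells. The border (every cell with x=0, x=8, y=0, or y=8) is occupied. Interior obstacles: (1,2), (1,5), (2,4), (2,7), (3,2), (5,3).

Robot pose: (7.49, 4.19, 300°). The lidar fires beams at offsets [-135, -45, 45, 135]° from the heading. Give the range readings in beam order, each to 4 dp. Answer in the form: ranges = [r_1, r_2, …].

ranges = [5.6837, 3.3025, 0.5280, 1.9705]

beam 1: φ=-135°, α=165°
  direction (-0.9659, 0.2588); cell (7,4); t to first gridline: x 0.5073, y 3.1296 (then +1.0353 / +3.8637)
    (6,4) via x @ 0.5073
    (5,4) via x @ 1.5426
    (4,4) via x @ 2.5778
    (4,5) via y @ 3.1296
    (3,5) via x @ 3.6131
    (2,5) via x @ 4.6484
    (1,5) via x @ 5.6837  # hit
  → r_1 = 5.6837
beam 2: φ=-45°, α=255°
  direction (-0.2588, -0.9659); cell (7,4); t to first gridline: x 1.8932, y 0.1967 (then +3.8637 / +1.0353)
    (7,3) via y @ 0.1967
    (7,2) via y @ 1.2320
    (6,2) via x @ 1.8932
    (6,1) via y @ 2.2673
    (6,0) via y @ 3.3025  # hit
  → r_2 = 3.3025
beam 3: φ=45°, α=345°
  direction (0.9659, -0.2588); cell (7,4); t to first gridline: x 0.5280, y 0.7341 (then +1.0353 / +3.8637)
    (8,4) via x @ 0.5280  # hit
  → r_3 = 0.5280
beam 4: φ=135°, α=75°
  direction (0.2588, 0.9659); cell (7,4); t to first gridline: x 1.9705, y 0.8386 (then +3.8637 / +1.0353)
    (7,5) via y @ 0.8386
    (7,6) via y @ 1.8738
    (8,6) via x @ 1.9705  # hit
  → r_4 = 1.9705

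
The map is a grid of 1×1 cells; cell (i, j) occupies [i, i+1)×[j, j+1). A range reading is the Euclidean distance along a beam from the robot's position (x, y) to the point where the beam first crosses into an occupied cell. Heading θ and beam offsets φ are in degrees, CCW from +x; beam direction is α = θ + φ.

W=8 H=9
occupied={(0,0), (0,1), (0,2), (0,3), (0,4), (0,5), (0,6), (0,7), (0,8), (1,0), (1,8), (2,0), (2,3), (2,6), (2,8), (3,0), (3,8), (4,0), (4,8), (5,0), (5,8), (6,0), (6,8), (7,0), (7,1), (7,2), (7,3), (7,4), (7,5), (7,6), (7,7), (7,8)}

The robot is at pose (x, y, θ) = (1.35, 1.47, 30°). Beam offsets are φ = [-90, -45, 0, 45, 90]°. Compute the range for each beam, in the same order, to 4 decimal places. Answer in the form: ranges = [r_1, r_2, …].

beam 1: φ=-90°, α=300°
  cosα=0.5000 sinα=-0.8660 | (1,1) | tMaxX 1.3000 tMaxY 0.5427 | tΔX 2.0000 tΔY 1.1547
    t=0.5427 [y] (1,0) — stop
  → r_1 = 0.5427
beam 2: φ=-45°, α=345°
  cosα=0.9659 sinα=-0.2588 | (1,1) | tMaxX 0.6729 tMaxY 1.8159 | tΔX 1.0353 tΔY 3.8637
    t=0.6729 [x] (2,1)
    t=1.7082 [x] (3,1)
    t=1.8159 [y] (3,0) — stop
  → r_2 = 1.8159
beam 3: φ=0°, α=30°
  cosα=0.8660 sinα=0.5000 | (1,1) | tMaxX 0.7506 tMaxY 1.0600 | tΔX 1.1547 tΔY 2.0000
    t=0.7506 [x] (2,1)
    t=1.0600 [y] (2,2)
    t=1.9053 [x] (3,2)
    t=3.0600 [x] (4,2)
    t=3.0600 [y] (4,3)
    t=4.2147 [x] (5,3)
    t=5.0600 [y] (5,4)
    t=5.3694 [x] (6,4)
    t=6.5241 [x] (7,4) — stop
  → r_3 = 6.5241
beam 4: φ=45°, α=75°
  cosα=0.2588 sinα=0.9659 | (1,1) | tMaxX 2.5114 tMaxY 0.5487 | tΔX 3.8637 tΔY 1.0353
    t=0.5487 [y] (1,2)
    t=1.5840 [y] (1,3)
    t=2.5114 [x] (2,3) — stop
  → r_4 = 2.5114
beam 5: φ=90°, α=120°
  cosα=-0.5000 sinα=0.8660 | (1,1) | tMaxX 0.7000 tMaxY 0.6120 | tΔX 2.0000 tΔY 1.1547
    t=0.6120 [y] (1,2)
    t=0.7000 [x] (0,2) — stop
  → r_5 = 0.7000

ranges = [0.5427, 1.8159, 6.5241, 2.5114, 0.7000]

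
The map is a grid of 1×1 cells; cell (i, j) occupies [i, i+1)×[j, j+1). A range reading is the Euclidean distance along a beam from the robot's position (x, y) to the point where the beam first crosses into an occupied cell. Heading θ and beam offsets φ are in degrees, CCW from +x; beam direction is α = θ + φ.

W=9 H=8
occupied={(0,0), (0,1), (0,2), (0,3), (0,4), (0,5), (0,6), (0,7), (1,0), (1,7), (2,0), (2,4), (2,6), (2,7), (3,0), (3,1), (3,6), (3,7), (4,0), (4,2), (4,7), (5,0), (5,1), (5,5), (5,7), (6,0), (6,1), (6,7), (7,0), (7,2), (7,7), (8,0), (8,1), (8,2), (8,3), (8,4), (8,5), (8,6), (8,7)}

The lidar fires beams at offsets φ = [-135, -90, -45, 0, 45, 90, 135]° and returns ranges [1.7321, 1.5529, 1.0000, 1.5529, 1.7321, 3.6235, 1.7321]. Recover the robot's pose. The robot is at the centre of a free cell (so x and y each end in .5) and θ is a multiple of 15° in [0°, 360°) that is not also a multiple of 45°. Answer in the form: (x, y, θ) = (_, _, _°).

(x, y, θ) = (6.5, 3.5, 345°)

The pose lattice has 33·16 = 528 candidates. Test each by forward raycasting.
  (3.5, 2.5, 60°): beam 1 = 0.5176 ≠ 1.7321 ✗
  (7.5, 3.5, 150°): beam 1 = 0.5176 ≠ 1.7321 ✗
  (4.5, 3.5, 285°): beam 2 = 3.6235 ≠ 1.5529 ✗
  (1.5, 5.5, 195°): beam 1 = 1.0000 ≠ 1.7321 ✗
  …
  (6.5, 3.5, 345°): r_1=1.7321, r_2=1.5529, r_3=1.0000, r_4=1.5529, r_5=1.7321, r_6=3.6235, r_7=1.7321 — all match ✓
Unique over the lattice → pose = (6.5, 3.5, 345°).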